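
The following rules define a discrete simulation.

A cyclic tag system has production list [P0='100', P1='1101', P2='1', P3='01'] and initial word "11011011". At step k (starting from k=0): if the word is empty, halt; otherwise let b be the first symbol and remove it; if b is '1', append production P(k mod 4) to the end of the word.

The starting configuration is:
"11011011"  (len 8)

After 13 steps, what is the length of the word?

[0] "11011011"  (len 8)
[1] "1011011100"  (len 10)
[2] "0110111001101"  (len 13)
[3] "110111001101"  (len 12)
[4] "1011100110101"  (len 13)
[5] "011100110101100"  (len 15)
[6] "11100110101100"  (len 14)
[7] "11001101011001"  (len 14)
[8] "100110101100101"  (len 15)
[9] "00110101100101100"  (len 17)
[10] "0110101100101100"  (len 16)
[11] "110101100101100"  (len 15)
[12] "1010110010110001"  (len 16)
[13] "010110010110001100"  (len 18)

18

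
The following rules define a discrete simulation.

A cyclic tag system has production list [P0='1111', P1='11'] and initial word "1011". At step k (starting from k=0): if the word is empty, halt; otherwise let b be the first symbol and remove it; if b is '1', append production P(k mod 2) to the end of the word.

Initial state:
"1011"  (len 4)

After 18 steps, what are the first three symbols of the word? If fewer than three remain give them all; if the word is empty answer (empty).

t=0: "1011"  (len 4)
t=1: "0111111"  (len 7)
t=2: "111111"  (len 6)
t=3: "111111111"  (len 9)
t=4: "1111111111"  (len 10)
t=5: "1111111111111"  (len 13)
t=6: "11111111111111"  (len 14)
t=7: "11111111111111111"  (len 17)
t=8: "111111111111111111"  (len 18)
t=9: "111111111111111111111"  (len 21)
t=10: "1111111111111111111111"  (len 22)
t=11: "1111111111111111111111111"  (len 25)
t=12: "11111111111111111111111111"  (len 26)
t=13: "11111111111111111111111111111"  (len 29)
t=14: "111111111111111111111111111111"  (len 30)
t=15: "111111111111111111111111111111111"  (len 33)
t=16: "1111111111111111111111111111111111"  (len 34)
t=17: "1111111111111111111111111111111111111"  (len 37)
t=18: "11111111111111111111111111111111111111"  (len 38)

111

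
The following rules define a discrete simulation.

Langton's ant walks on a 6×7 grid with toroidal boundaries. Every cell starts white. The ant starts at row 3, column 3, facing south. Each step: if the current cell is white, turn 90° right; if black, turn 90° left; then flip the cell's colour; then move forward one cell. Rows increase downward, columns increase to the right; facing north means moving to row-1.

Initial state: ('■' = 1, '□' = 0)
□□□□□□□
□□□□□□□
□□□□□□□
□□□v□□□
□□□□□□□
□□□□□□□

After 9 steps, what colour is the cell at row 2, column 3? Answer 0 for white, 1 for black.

k=0  □□□□□□□
□□□□□□□
□□□□□□□
□□□v□□□
□□□□□□□
□□□□□□□
k=1  □□□□□□□
□□□□□□□
□□□□□□□
□□<■□□□
□□□□□□□
□□□□□□□
k=2  □□□□□□□
□□□□□□□
□□^□□□□
□□■■□□□
□□□□□□□
□□□□□□□
k=3  □□□□□□□
□□□□□□□
□□■>□□□
□□■■□□□
□□□□□□□
□□□□□□□
k=4  □□□□□□□
□□□□□□□
□□■■□□□
□□■v□□□
□□□□□□□
□□□□□□□
k=5  □□□□□□□
□□□□□□□
□□■■□□□
□□■□>□□
□□□□□□□
□□□□□□□
k=6  □□□□□□□
□□□□□□□
□□■■□□□
□□■□■□□
□□□□v□□
□□□□□□□
k=7  □□□□□□□
□□□□□□□
□□■■□□□
□□■□■□□
□□□<■□□
□□□□□□□
k=8  □□□□□□□
□□□□□□□
□□■■□□□
□□■^■□□
□□□■■□□
□□□□□□□
k=9  □□□□□□□
□□□□□□□
□□■■□□□
□□■■>□□
□□□■■□□
□□□□□□□

1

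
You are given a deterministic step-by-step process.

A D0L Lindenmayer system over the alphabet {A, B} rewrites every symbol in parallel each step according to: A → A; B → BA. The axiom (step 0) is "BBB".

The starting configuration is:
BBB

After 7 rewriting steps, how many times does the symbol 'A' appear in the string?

t=0: BBB
t=1: BABABA
t=2: BAABAABAA
t=3: BAAABAAABAAA
t=4: BAAAABAAAABAAAA
t=5: BAAAAABAAAAABAAAAA
t=6: BAAAAAABAAAAAABAAAAAA
t=7: BAAAAAAABAAAAAAABAAAAAAA

21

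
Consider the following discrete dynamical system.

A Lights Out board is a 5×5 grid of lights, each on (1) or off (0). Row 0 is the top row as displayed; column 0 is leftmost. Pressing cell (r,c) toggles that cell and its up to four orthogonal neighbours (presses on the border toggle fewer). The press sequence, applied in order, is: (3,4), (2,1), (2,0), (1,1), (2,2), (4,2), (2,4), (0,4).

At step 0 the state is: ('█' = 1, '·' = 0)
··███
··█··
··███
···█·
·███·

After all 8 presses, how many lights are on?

9

gen 0: ··███
··█··
··███
···█·
·███·
gen 1: ··███
··█··
··██·
····█
·████
gen 2: ··███
·██··
██·█·
·█··█
·████
gen 3: ··███
███··
···█·
██··█
·████
gen 4: ·████
·····
·█·█·
██··█
·████
gen 5: ·████
··█··
··█··
███·█
·████
gen 6: ·████
··█··
··█··
██··█
····█
gen 7: ·████
··█·█
··███
██···
····█
gen 8: ·██··
··█··
··███
██···
····█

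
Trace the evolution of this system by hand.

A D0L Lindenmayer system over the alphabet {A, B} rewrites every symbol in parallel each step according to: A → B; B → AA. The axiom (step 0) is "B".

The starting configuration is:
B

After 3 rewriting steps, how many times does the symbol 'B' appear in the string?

0

t=0: B
t=1: AA
t=2: BB
t=3: AAAA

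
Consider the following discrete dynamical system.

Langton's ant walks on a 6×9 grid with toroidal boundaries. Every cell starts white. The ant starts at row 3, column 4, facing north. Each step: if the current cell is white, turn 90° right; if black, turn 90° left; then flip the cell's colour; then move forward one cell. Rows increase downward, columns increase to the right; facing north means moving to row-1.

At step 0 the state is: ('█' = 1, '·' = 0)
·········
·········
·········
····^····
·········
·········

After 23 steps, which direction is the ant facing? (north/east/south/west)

k=0  ·········
·········
·········
····^····
·········
·········
k=1  ·········
·········
·········
····█>···
·········
·········
k=2  ·········
·········
·········
····██···
·····v···
·········
k=3  ·········
·········
·········
····██···
····<█···
·········
k=4  ·········
·········
·········
····^█···
····██···
·········
k=5  ·········
·········
·········
···<·█···
····██···
·········
k=6  ·········
·········
···^·····
···█·█···
····██···
·········
k=7  ·········
·········
···█>····
···█·█···
····██···
·········
k=8  ·········
·········
···██····
···█v█···
····██···
·········
k=9  ·········
·········
···██····
···<██···
····██···
·········
k=10  ·········
·········
···██····
····██···
···v██···
·········
k=11  ·········
·········
···██····
····██···
··<███···
·········
k=12  ·········
·········
···██····
··^·██···
··████···
·········
k=13  ·········
·········
···██····
··█>██···
··████···
·········
k=14  ·········
·········
···██····
··████···
··█v██···
·········
k=15  ·········
·········
···██····
··████···
··█·>█···
·········
k=16  ·········
·········
···██····
··██^█···
··█··█···
·········
k=17  ·········
·········
···██····
··█<·█···
··█··█···
·········
k=18  ·········
·········
···██····
··█··█···
··█v·█···
·········
k=19  ·········
·········
···██····
··█··█···
··<█·█···
·········
k=20  ·········
·········
···██····
··█··█···
···█·█···
··v······
k=21  ·········
·········
···██····
··█··█···
···█·█···
·<█······
k=22  ·········
·········
···██····
··█··█···
·^·█·█···
·██······
k=23  ·········
·········
···██····
··█··█···
·█>█·█···
·██······

east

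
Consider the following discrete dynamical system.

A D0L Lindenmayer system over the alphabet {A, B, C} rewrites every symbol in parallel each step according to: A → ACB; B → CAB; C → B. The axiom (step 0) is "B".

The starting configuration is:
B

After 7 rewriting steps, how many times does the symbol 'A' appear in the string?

169

gen 0: B
gen 1: CAB
gen 2: BACBCAB
gen 3: CABACBBCABBACBCAB
gen 4: BACBCABACBBCABCABBACBCABCABACBBCABBACBCAB
gen 5: CABACBBCABBACBCABACBBCABCABBACBCABBACBCABCABACBBCABBACBCABBACBCABACBBCABCABBACBCABCABACBBCABBACBCAB
gen 6: BACBCABACBBCABCABBACBCABCABACBBCABBACBCABACBBCABCABBACBCAB…CABACBBCABBACBCABBACBCABACBBCABCABBACBCABCABACBBCABBACBCAB  (len 239)
gen 7: CABACBBCABBACBCABACBBCABCABBACBCABBACBCABCABACBBCABBACBCAB…CABACBBCABBACBCABBACBCABACBBCABCABBACBCABCABACBBCABBACBCAB  (len 577)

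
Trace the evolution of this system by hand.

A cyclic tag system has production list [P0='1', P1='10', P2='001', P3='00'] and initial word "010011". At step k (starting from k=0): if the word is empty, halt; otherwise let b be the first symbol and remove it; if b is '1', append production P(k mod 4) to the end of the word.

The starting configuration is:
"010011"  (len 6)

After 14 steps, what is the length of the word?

5

k=0  "010011"  (len 6)
k=1  "10011"  (len 5)
k=2  "001110"  (len 6)
k=3  "01110"  (len 5)
k=4  "1110"  (len 4)
k=5  "1101"  (len 4)
k=6  "10110"  (len 5)
k=7  "0110001"  (len 7)
k=8  "110001"  (len 6)
k=9  "100011"  (len 6)
k=10  "0001110"  (len 7)
k=11  "001110"  (len 6)
k=12  "01110"  (len 5)
k=13  "1110"  (len 4)
k=14  "11010"  (len 5)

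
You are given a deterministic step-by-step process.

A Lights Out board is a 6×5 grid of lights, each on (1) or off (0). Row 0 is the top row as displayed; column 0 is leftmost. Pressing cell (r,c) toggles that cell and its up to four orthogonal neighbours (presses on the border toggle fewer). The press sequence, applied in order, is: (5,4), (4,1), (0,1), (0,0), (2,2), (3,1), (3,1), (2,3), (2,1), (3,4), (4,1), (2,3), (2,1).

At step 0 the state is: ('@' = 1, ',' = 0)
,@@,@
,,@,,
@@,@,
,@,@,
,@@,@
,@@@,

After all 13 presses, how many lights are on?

16

t=0: ,@@,@
,,@,,
@@,@,
,@,@,
,@@,@
,@@@,
t=1: ,@@,@
,,@,,
@@,@,
,@,@,
,@@,,
,@@,@
t=2: ,@@,@
,,@,,
@@,@,
,,,@,
@,,,,
,,@,@
t=3: @,,,@
,@@,,
@@,@,
,,,@,
@,,,,
,,@,@
t=4: ,@,,@
@@@,,
@@,@,
,,,@,
@,,,,
,,@,@
t=5: ,@,,@
@@,,,
@,@,,
,,@@,
@,,,,
,,@,@
t=6: ,@,,@
@@,,,
@@@,,
@@,@,
@@,,,
,,@,@
t=7: ,@,,@
@@,,,
@,@,,
,,@@,
@,,,,
,,@,@
t=8: ,@,,@
@@,@,
@,,@@
,,@,,
@,,,,
,,@,@
t=9: ,@,,@
@,,@,
,@@@@
,@@,,
@,,,,
,,@,@
t=10: ,@,,@
@,,@,
,@@@,
,@@@@
@,,,@
,,@,@
t=11: ,@,,@
@,,@,
,@@@,
,,@@@
,@@,@
,@@,@
t=12: ,@,,@
@,,,,
,@,,@
,,@,@
,@@,@
,@@,@
t=13: ,@,,@
@@,,,
@,@,@
,@@,@
,@@,@
,@@,@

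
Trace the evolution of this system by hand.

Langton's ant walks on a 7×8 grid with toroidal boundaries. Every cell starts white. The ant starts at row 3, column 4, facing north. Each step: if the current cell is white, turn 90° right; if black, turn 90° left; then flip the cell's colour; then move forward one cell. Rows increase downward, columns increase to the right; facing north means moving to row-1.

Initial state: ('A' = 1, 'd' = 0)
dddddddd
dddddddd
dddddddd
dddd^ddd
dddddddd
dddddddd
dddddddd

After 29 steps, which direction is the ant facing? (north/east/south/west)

east

[0] dddddddd
dddddddd
dddddddd
dddd^ddd
dddddddd
dddddddd
dddddddd
[1] dddddddd
dddddddd
dddddddd
ddddA>dd
dddddddd
dddddddd
dddddddd
[2] dddddddd
dddddddd
dddddddd
ddddAAdd
dddddvdd
dddddddd
dddddddd
[3] dddddddd
dddddddd
dddddddd
ddddAAdd
dddd<Add
dddddddd
dddddddd
[4] dddddddd
dddddddd
dddddddd
dddd^Add
ddddAAdd
dddddddd
dddddddd
[5] dddddddd
dddddddd
dddddddd
ddd<dAdd
ddddAAdd
dddddddd
dddddddd
[6] dddddddd
dddddddd
ddd^dddd
dddAdAdd
ddddAAdd
dddddddd
dddddddd
[7] dddddddd
dddddddd
dddA>ddd
dddAdAdd
ddddAAdd
dddddddd
dddddddd
[8] dddddddd
dddddddd
dddAAddd
dddAvAdd
ddddAAdd
dddddddd
dddddddd
[9] dddddddd
dddddddd
dddAAddd
ddd<AAdd
ddddAAdd
dddddddd
dddddddd
[10] dddddddd
dddddddd
dddAAddd
ddddAAdd
dddvAAdd
dddddddd
dddddddd
[11] dddddddd
dddddddd
dddAAddd
ddddAAdd
dd<AAAdd
dddddddd
dddddddd
[12] dddddddd
dddddddd
dddAAddd
dd^dAAdd
ddAAAAdd
dddddddd
dddddddd
[13] dddddddd
dddddddd
dddAAddd
ddA>AAdd
ddAAAAdd
dddddddd
dddddddd
[14] dddddddd
dddddddd
dddAAddd
ddAAAAdd
ddAvAAdd
dddddddd
dddddddd
[15] dddddddd
dddddddd
dddAAddd
ddAAAAdd
ddAd>Add
dddddddd
dddddddd
[16] dddddddd
dddddddd
dddAAddd
ddAA^Add
ddAddAdd
dddddddd
dddddddd
[17] dddddddd
dddddddd
dddAAddd
ddA<dAdd
ddAddAdd
dddddddd
dddddddd
[18] dddddddd
dddddddd
dddAAddd
ddAddAdd
ddAvdAdd
dddddddd
dddddddd
[19] dddddddd
dddddddd
dddAAddd
ddAddAdd
dd<AdAdd
dddddddd
dddddddd
[20] dddddddd
dddddddd
dddAAddd
ddAddAdd
dddAdAdd
ddvddddd
dddddddd
[21] dddddddd
dddddddd
dddAAddd
ddAddAdd
dddAdAdd
d<Addddd
dddddddd
[22] dddddddd
dddddddd
dddAAddd
ddAddAdd
d^dAdAdd
dAAddddd
dddddddd
[23] dddddddd
dddddddd
dddAAddd
ddAddAdd
dA>AdAdd
dAAddddd
dddddddd
[24] dddddddd
dddddddd
dddAAddd
ddAddAdd
dAAAdAdd
dAvddddd
dddddddd
[25] dddddddd
dddddddd
dddAAddd
ddAddAdd
dAAAdAdd
dAd>dddd
dddddddd
[26] dddddddd
dddddddd
dddAAddd
ddAddAdd
dAAAdAdd
dAdAdddd
dddvdddd
[27] dddddddd
dddddddd
dddAAddd
ddAddAdd
dAAAdAdd
dAdAdddd
dd<Adddd
[28] dddddddd
dddddddd
dddAAddd
ddAddAdd
dAAAdAdd
dA^Adddd
ddAAdddd
[29] dddddddd
dddddddd
dddAAddd
ddAddAdd
dAAAdAdd
dAA>dddd
ddAAdddd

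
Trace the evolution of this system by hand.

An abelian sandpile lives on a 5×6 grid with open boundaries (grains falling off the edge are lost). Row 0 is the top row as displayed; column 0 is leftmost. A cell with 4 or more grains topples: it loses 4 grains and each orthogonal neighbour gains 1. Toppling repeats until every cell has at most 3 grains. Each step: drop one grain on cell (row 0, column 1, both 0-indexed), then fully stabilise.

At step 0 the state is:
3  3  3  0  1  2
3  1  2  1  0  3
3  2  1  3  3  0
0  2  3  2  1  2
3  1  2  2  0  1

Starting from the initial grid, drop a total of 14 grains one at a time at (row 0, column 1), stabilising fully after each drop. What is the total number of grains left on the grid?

gen 0: 3  3  3  0  1  2
3  1  2  1  0  3
3  2  1  3  3  0
0  2  3  2  1  2
3  1  2  2  0  1
gen 1: 1  2  0  1  1  2
1  3  3  1  0  3
0  3  1  3  3  0
1  2  3  2  1  2
3  1  2  2  0  1
gen 2: 1  3  0  1  1  2
1  3  3  1  0  3
0  3  1  3  3  0
1  2  3  2  1  2
3  1  2  2  0  1
gen 3: 2  1  2  1  1  2
2  2  0  2  0  3
1  0  3  3  3  0
1  3  3  2  1  2
3  1  2  2  0  1
gen 4: 2  2  2  1  1  2
2  2  0  2  0  3
1  0  3  3  3  0
1  3  3  2  1  2
3  1  2  2  0  1
gen 5: 2  3  2  1  1  2
2  2  0  2  0  3
1  0  3  3  3  0
1  3  3  2  1  2
3  1  2  2  0  1
gen 6: 3  0  3  1  1  2
2  3  0  2  0  3
1  0  3  3  3  0
1  3  3  2  1  2
3  1  2  2  0  1
gen 7: 3  1  3  1  1  2
2  3  0  2  0  3
1  0  3  3  3  0
1  3  3  2  1  2
3  1  2  2  0  1
gen 8: 3  2  3  1  1  2
2  3  0  2  0  3
1  0  3  3  3  0
1  3  3  2  1  2
3  1  2  2  0  1
gen 9: 3  3  3  1  1  2
2  3  0  2  0  3
1  0  3  3  3  0
1  3  3  2  1  2
3  1  2  2  0  1
gen 10: 1  3  0  2  1  2
0  1  2  2  0  3
2  1  3  3  3  0
1  3  3  2  1  2
3  1  2  2  0  1
gen 11: 2  0  1  2  1  2
0  2  2  2  0  3
2  1  3  3  3  0
1  3  3  2  1  2
3  1  2  2  0  1
gen 12: 2  1  1  2  1  2
0  2  2  2  0  3
2  1  3  3  3  0
1  3  3  2  1  2
3  1  2  2  0  1
gen 13: 2  2  1  2  1  2
0  2  2  2  0  3
2  1  3  3  3  0
1  3  3  2  1  2
3  1  2  2  0  1
gen 14: 2  3  1  2  1  2
0  2  2  2  0  3
2  1  3  3  3  0
1  3  3  2  1  2
3  1  2  2  0  1

53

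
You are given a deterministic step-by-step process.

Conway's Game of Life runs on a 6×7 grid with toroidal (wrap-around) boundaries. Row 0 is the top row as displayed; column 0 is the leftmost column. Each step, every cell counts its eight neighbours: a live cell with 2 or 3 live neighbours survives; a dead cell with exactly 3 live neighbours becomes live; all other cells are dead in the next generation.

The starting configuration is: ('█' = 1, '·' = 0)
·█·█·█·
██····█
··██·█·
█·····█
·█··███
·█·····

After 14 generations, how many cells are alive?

k=0  ·█·█·█·
██····█
··██·█·
█·····█
·█··███
·█·····
k=1  ·█····█
██·█·██
··█··█·
████···
·█···██
·█····█
k=2  ·█·····
·█··██·
·····█·
█··███·
·····██
·██···█
k=3  ·█···█·
····██·
···█···
·······
·███···
·██··██
k=4  ███····
····██·
····█··
···█···
██·█···
···████
k=5  ███····
·█·███·
···███·
··███··
█··█·██
···████
k=6  ██·····
██···██
·······
··█····
█······
···█···
k=7  ·██····
·█····█
██····█
·······
·······
██·····
k=8  ··█····
······█
·█····█
█······
·······
███····
k=9  █·█····
█······
······█
█······
█······
·██····
k=10  █·█····
██····█
█·····█
█·····█
█······
█·█····
k=11  ··█····
·······
·····█·
·█·····
█······
█·····█
k=12  ·······
·······
·······
·······
██····█
██····█
k=13  █······
·······
·······
█······
·█····█
·█····█
k=14  █······
·······
·······
█······
·█····█
·█····█

6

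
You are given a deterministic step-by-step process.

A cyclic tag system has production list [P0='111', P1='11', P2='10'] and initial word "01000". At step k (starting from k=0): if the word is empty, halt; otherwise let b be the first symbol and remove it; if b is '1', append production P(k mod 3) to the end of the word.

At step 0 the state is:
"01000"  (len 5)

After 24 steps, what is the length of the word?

[0] "01000"  (len 5)
[1] "1000"  (len 4)
[2] "00011"  (len 5)
[3] "0011"  (len 4)
[4] "011"  (len 3)
[5] "11"  (len 2)
[6] "110"  (len 3)
[7] "10111"  (len 5)
[8] "011111"  (len 6)
[9] "11111"  (len 5)
[10] "1111111"  (len 7)
[11] "11111111"  (len 8)
[12] "111111110"  (len 9)
[13] "11111110111"  (len 11)
[14] "111111011111"  (len 12)
[15] "1111101111110"  (len 13)
[16] "111101111110111"  (len 15)
[17] "1110111111011111"  (len 16)
[18] "11011111101111110"  (len 17)
[19] "1011111101111110111"  (len 19)
[20] "01111110111111011111"  (len 20)
[21] "1111110111111011111"  (len 19)
[22] "111110111111011111111"  (len 21)
[23] "1111011111101111111111"  (len 22)
[24] "11101111110111111111110"  (len 23)

23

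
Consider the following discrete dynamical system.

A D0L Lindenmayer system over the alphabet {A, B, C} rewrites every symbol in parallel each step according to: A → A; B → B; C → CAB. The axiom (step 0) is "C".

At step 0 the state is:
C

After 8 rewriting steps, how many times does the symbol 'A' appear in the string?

0) C
1) CAB
2) CABAB
3) CABABAB
4) CABABABAB
5) CABABABABAB
6) CABABABABABAB
7) CABABABABABABAB
8) CABABABABABABABAB

8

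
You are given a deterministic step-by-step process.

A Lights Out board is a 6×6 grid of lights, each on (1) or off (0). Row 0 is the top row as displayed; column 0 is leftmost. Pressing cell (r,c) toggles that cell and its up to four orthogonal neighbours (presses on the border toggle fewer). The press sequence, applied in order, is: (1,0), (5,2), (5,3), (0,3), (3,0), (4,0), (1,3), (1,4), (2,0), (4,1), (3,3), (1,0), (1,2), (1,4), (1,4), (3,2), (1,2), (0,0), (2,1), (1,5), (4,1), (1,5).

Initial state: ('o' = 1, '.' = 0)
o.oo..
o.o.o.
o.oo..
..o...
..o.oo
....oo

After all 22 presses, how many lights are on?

21

step 0: o.oo..
o.o.o.
o.oo..
..o...
..o.oo
....oo
step 1: ..oo..
.oo.o.
..oo..
..o...
..o.oo
....oo
step 2: ..oo..
.oo.o.
..oo..
..o...
....oo
.ooooo
step 3: ..oo..
.oo.o.
..oo..
..o...
...ooo
.o...o
step 4: ....o.
.oooo.
..oo..
..o...
...ooo
.o...o
step 5: ....o.
.oooo.
o.oo..
ooo...
o..ooo
.o...o
step 6: ....o.
.oooo.
o.oo..
.oo...
.o.ooo
oo...o
step 7: ...oo.
.o....
o.o...
.oo...
.o.ooo
oo...o
step 8: ...o..
.o.ooo
o.o.o.
.oo...
.o.ooo
oo...o
step 9: ...o..
oo.ooo
.oo.o.
ooo...
.o.ooo
oo...o
step 10: ...o..
oo.ooo
.oo.o.
o.o...
o.oooo
o....o
step 11: ...o..
oo.ooo
.oooo.
o..oo.
o.o.oo
o....o
step 12: o..o..
...ooo
ooooo.
o..oo.
o.o.oo
o....o
step 13: o.oo..
.oo.oo
oo.oo.
o..oo.
o.o.oo
o....o
step 14: o.ooo.
.ooo..
oo.o..
o..oo.
o.o.oo
o....o
step 15: o.oo..
.oo.oo
oo.oo.
o..oo.
o.o.oo
o....o
step 16: o.oo..
.oo.oo
ooooo.
ooo.o.
o...oo
o....o
step 17: o..o..
...ooo
oo.oo.
ooo.o.
o...oo
o....o
step 18: .o.o..
o..ooo
oo.oo.
ooo.o.
o...oo
o....o
step 19: .o.o..
oo.ooo
..ooo.
o.o.o.
o...oo
o....o
step 20: .o.o.o
oo.o..
..oooo
o.o.o.
o...oo
o....o
step 21: .o.o.o
oo.o..
..oooo
ooo.o.
.oo.oo
oo...o
step 22: .o.o..
oo.ooo
..ooo.
ooo.o.
.oo.oo
oo...o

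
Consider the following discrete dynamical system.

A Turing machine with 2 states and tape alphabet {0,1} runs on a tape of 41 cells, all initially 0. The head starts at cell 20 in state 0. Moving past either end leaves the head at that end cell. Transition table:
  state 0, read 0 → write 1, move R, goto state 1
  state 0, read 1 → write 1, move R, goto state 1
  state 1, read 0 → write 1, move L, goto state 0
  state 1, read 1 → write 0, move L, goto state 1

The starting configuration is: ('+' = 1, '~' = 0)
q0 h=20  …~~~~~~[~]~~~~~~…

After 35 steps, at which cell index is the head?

[0] q0 h=20  …~~~~~~[~]~~~~~~…
[1] q1 h=21  …~~~~~+[~]~~~~~~…
[2] q0 h=20  …~~~~~~[+]+~~~~~…
[3] q1 h=21  …~~~~~+[+]~~~~~~…
[4] q1 h=20  …~~~~~~[+]~~~~~~…
[5] q1 h=19  …~~~~~~[~]~~~~~~…
[6] q0 h=18  …~~~~~~[~]+~~~~~…
[7] q1 h=19  …~~~~~+[+]~~~~~~…
[8] q1 h=18  …~~~~~~[+]~~~~~~…
[9] q1 h=17  …~~~~~~[~]~~~~~~…
[10] q0 h=16  …~~~~~~[~]+~~~~~…
[11] q1 h=17  …~~~~~+[+]~~~~~~…
[12] q1 h=16  …~~~~~~[+]~~~~~~…
[13] q1 h=15  …~~~~~~[~]~~~~~~…
[14] q0 h=14  …~~~~~~[~]+~~~~~…
[15] q1 h=15  …~~~~~+[+]~~~~~~…
[16] q1 h=14  …~~~~~~[+]~~~~~~…
[17] q1 h=13  …~~~~~~[~]~~~~~~…
[18] q0 h=12  …~~~~~~[~]+~~~~~…
[19] q1 h=13  …~~~~~+[+]~~~~~~…
[20] q1 h=12  …~~~~~~[+]~~~~~~…
[21] q1 h=11  …~~~~~~[~]~~~~~~…
[22] q0 h=10  …~~~~~~[~]+~~~~~…
[23] q1 h=11  …~~~~~+[+]~~~~~~…
[24] q1 h=10  …~~~~~~[+]~~~~~~…
[25] q1 h= 9  …~~~~~~[~]~~~~~~…
[26] q0 h= 8  …~~~~~~[~]+~~~~~…
[27] q1 h= 9  …~~~~~+[+]~~~~~~…
[28] q1 h= 8  …~~~~~~[+]~~~~~~…
[29] q1 h= 7  …~~~~~~[~]~~~~~~…
[30] q0 h= 6  |~~~~~~[~]+~~~~~…
[31] q1 h= 7  …~~~~~+[+]~~~~~~…
[32] q1 h= 6  |~~~~~~[+]~~~~~~…
[33] q1 h= 5  |~~~~~[~]~~~~~~…
[34] q0 h= 4  |~~~~[~]+~~~~~…
[35] q1 h= 5  |~~~~+[+]~~~~~~…

5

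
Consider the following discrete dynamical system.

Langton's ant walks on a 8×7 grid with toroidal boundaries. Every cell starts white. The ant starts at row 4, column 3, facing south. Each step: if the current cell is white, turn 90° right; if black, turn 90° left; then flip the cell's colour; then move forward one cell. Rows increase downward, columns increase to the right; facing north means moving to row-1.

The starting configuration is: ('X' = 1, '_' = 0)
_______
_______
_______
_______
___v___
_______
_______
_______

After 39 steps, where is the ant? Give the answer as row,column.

0) _______
_______
_______
_______
___v___
_______
_______
_______
1) _______
_______
_______
_______
__<X___
_______
_______
_______
2) _______
_______
_______
__^____
__XX___
_______
_______
_______
3) _______
_______
_______
__X>___
__XX___
_______
_______
_______
4) _______
_______
_______
__XX___
__Xv___
_______
_______
_______
5) _______
_______
_______
__XX___
__X_>__
_______
_______
_______
6) _______
_______
_______
__XX___
__X_X__
____v__
_______
_______
7) _______
_______
_______
__XX___
__X_X__
___<X__
_______
_______
8) _______
_______
_______
__XX___
__X^X__
___XX__
_______
_______
9) _______
_______
_______
__XX___
__XX>__
___XX__
_______
_______
10) _______
_______
_______
__XX^__
__XX___
___XX__
_______
_______
11) _______
_______
_______
__XXX>_
__XX___
___XX__
_______
_______
12) _______
_______
_______
__XXXX_
__XX_v_
___XX__
_______
_______
13) _______
_______
_______
__XXXX_
__XX<X_
___XX__
_______
_______
14) _______
_______
_______
__XX^X_
__XXXX_
___XX__
_______
_______
15) _______
_______
_______
__X<_X_
__XXXX_
___XX__
_______
_______
16) _______
_______
_______
__X__X_
__XvXX_
___XX__
_______
_______
17) _______
_______
_______
__X__X_
__X_>X_
___XX__
_______
_______
18) _______
_______
_______
__X_^X_
__X__X_
___XX__
_______
_______
19) _______
_______
_______
__X_X>_
__X__X_
___XX__
_______
_______
20) _______
_______
_____^_
__X_X__
__X__X_
___XX__
_______
_______
21) _______
_______
_____X>
__X_X__
__X__X_
___XX__
_______
_______
22) _______
_______
_____XX
__X_X_v
__X__X_
___XX__
_______
_______
23) _______
_______
_____XX
__X_X<X
__X__X_
___XX__
_______
_______
24) _______
_______
_____^X
__X_XXX
__X__X_
___XX__
_______
_______
25) _______
_______
____<_X
__X_XXX
__X__X_
___XX__
_______
_______
26) _______
____^__
____X_X
__X_XXX
__X__X_
___XX__
_______
_______
27) _______
____X>_
____X_X
__X_XXX
__X__X_
___XX__
_______
_______
28) _______
____XX_
____XvX
__X_XXX
__X__X_
___XX__
_______
_______
29) _______
____XX_
____<XX
__X_XXX
__X__X_
___XX__
_______
_______
30) _______
____XX_
_____XX
__X_vXX
__X__X_
___XX__
_______
_______
31) _______
____XX_
_____XX
__X__>X
__X__X_
___XX__
_______
_______
32) _______
____XX_
_____^X
__X___X
__X__X_
___XX__
_______
_______
33) _______
____XX_
____<_X
__X___X
__X__X_
___XX__
_______
_______
34) _______
____^X_
____X_X
__X___X
__X__X_
___XX__
_______
_______
35) _______
___<_X_
____X_X
__X___X
__X__X_
___XX__
_______
_______
36) ___^___
___X_X_
____X_X
__X___X
__X__X_
___XX__
_______
_______
37) ___X>__
___X_X_
____X_X
__X___X
__X__X_
___XX__
_______
_______
38) ___XX__
___XvX_
____X_X
__X___X
__X__X_
___XX__
_______
_______
39) ___XX__
___<XX_
____X_X
__X___X
__X__X_
___XX__
_______
_______

1,3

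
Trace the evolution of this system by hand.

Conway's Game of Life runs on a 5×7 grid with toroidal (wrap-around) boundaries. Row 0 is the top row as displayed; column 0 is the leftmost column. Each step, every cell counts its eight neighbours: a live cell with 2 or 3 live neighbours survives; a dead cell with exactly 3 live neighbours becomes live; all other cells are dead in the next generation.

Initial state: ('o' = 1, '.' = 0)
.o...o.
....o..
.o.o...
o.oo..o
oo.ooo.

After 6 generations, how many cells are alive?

11

step 0: .o...o.
....o..
.o.o...
o.oo..o
oo.ooo.
step 1: oooo.oo
..o.o..
oo.oo..
.....oo
...o.o.
step 2: oo...oo
.......
ooooo.o
o.oo.oo
.o.o...
step 3: ooo...o
...oo..
....o..
.....o.
...o...
step 4: ooo.o..
oooooo.
...ooo.
....o..
ooo...o
step 5: ....o..
o......
.o....o
ooo.o.o
..o..oo
step 6: .....oo
o......
..o..oo
..oo...
..o.o.o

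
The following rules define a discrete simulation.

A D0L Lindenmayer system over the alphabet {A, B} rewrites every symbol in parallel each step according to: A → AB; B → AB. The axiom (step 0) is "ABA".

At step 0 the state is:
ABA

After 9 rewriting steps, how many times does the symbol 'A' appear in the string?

768

t=0: ABA
t=1: ABABAB
t=2: ABABABABABAB
t=3: ABABABABABABABABABABABAB
t=4: ABABABABABABABABABABABABABABABABABABABABABABABAB
t=5: ABABABABABABABABABABABABABABABABABABABABABABABABABABABABABABABABABABABABABABABABABABABABABABABAB
t=6: ABABABABABABABABABABABABABABABABABABABABABABABABABABABABAB…ABABABABABABABABABABABABABABABABABABABABABABABABABABABABAB  (len 192)
t=7: ABABABABABABABABABABABABABABABABABABABABABABABABABABABABAB…ABABABABABABABABABABABABABABABABABABABABABABABABABABABABAB  (len 384)
t=8: ABABABABABABABABABABABABABABABABABABABABABABABABABABABABAB…ABABABABABABABABABABABABABABABABABABABABABABABABABABABABAB  (len 768)
t=9: ABABABABABABABABABABABABABABABABABABABABABABABABABABABABAB…ABABABABABABABABABABABABABABABABABABABABABABABABABABABABAB  (len 1536)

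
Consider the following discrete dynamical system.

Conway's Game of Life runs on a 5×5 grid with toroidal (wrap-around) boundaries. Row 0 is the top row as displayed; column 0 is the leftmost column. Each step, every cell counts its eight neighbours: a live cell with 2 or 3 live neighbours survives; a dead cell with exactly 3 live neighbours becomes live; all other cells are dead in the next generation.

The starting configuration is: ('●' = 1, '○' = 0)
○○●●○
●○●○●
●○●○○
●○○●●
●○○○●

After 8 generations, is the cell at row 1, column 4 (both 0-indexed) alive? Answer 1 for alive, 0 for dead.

1

gen 0: ○○●●○
●○●○●
●○●○○
●○○●●
●○○○●
gen 1: ○○●○○
●○●○●
○○●○○
○○○●○
●●●○○
gen 2: ○○●○●
○○●○○
○●●○●
○○○●○
○●●●○
gen 3: ○○○○○
●○●○○
○●●○○
●○○○●
○●○○●
gen 4: ●●○○○
○○●○○
○○●●●
○○●●●
○○○○●
gen 5: ●●○○○
●○●○●
○●○○●
●○●○○
○●●○●
gen 6: ○○○○○
○○●●●
○○●○●
○○●○●
○○●●●
gen 7: ○○○○○
○○●○●
●●●○●
●●●○●
○○●○●
gen 8: ○○○○○
○○●○●
○○○○○
○○○○○
○○●○●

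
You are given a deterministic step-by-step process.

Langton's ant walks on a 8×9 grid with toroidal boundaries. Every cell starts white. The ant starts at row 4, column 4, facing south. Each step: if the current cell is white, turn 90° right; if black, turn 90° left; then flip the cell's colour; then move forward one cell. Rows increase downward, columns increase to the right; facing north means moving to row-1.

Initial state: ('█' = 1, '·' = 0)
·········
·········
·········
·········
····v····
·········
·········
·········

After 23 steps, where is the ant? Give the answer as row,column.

t=0: ·········
·········
·········
·········
····v····
·········
·········
·········
t=1: ·········
·········
·········
·········
···<█····
·········
·········
·········
t=2: ·········
·········
·········
···^·····
···██····
·········
·········
·········
t=3: ·········
·········
·········
···█>····
···██····
·········
·········
·········
t=4: ·········
·········
·········
···██····
···█v····
·········
·········
·········
t=5: ·········
·········
·········
···██····
···█·>···
·········
·········
·········
t=6: ·········
·········
·········
···██····
···█·█···
·····v···
·········
·········
t=7: ·········
·········
·········
···██····
···█·█···
····<█···
·········
·········
t=8: ·········
·········
·········
···██····
···█^█···
····██···
·········
·········
t=9: ·········
·········
·········
···██····
···██>···
····██···
·········
·········
t=10: ·········
·········
·········
···██^···
···██····
····██···
·········
·········
t=11: ·········
·········
·········
···███>··
···██····
····██···
·········
·········
t=12: ·········
·········
·········
···████··
···██·v··
····██···
·········
·········
t=13: ·········
·········
·········
···████··
···██<█··
····██···
·········
·········
t=14: ·········
·········
·········
···██^█··
···████··
····██···
·········
·········
t=15: ·········
·········
·········
···█<·█··
···████··
····██···
·········
·········
t=16: ·········
·········
·········
···█··█··
···█v██··
····██···
·········
·········
t=17: ·········
·········
·········
···█··█··
···█·>█··
····██···
·········
·········
t=18: ·········
·········
·········
···█·^█··
···█··█··
····██···
·········
·········
t=19: ·········
·········
·········
···█·█>··
···█··█··
····██···
·········
·········
t=20: ·········
·········
······^··
···█·█···
···█··█··
····██···
·········
·········
t=21: ·········
·········
······█>·
···█·█···
···█··█··
····██···
·········
·········
t=22: ·········
·········
······██·
···█·█·v·
···█··█··
····██···
·········
·········
t=23: ·········
·········
······██·
···█·█<█·
···█··█··
····██···
·········
·········

3,6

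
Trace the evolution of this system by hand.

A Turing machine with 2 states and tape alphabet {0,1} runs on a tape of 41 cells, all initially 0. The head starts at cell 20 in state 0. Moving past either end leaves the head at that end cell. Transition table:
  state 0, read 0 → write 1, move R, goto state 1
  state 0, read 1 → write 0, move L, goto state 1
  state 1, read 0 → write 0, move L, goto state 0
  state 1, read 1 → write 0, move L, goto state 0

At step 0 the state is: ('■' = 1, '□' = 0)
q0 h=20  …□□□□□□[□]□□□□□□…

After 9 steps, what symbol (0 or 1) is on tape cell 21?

0

[0] q0 h=20  …□□□□□□[□]□□□□□□…
[1] q1 h=21  …□□□□□■[□]□□□□□□…
[2] q0 h=20  …□□□□□□[■]□□□□□□…
[3] q1 h=19  …□□□□□□[□]□□□□□□…
[4] q0 h=18  …□□□□□□[□]□□□□□□…
[5] q1 h=19  …□□□□□■[□]□□□□□□…
[6] q0 h=18  …□□□□□□[■]□□□□□□…
[7] q1 h=17  …□□□□□□[□]□□□□□□…
[8] q0 h=16  …□□□□□□[□]□□□□□□…
[9] q1 h=17  …□□□□□■[□]□□□□□□…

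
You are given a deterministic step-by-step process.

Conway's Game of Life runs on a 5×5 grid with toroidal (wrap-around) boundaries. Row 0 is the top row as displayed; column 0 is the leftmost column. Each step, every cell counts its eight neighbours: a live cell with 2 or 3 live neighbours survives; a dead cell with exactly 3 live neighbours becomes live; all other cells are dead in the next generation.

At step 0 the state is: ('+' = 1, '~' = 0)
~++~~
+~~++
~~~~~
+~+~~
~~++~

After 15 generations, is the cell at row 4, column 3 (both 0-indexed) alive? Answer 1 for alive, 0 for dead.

1

k=0  ~++~~
+~~++
~~~~~
+~+~~
~~++~
k=1  ++~~~
+++++
++~+~
~+++~
~~~+~
k=2  ~~~~~
~~~+~
~~~~~
++~+~
+~~++
k=3  ~~~+~
~~~~~
~~+~+
++++~
++++~
k=4  ~+~++
~~~+~
+~+~+
~~~~~
+~~~~
k=5  +~+++
~+~~~
~~~++
++~~+
+~~~+
k=6  ~~++~
~+~~~
~++++
~+~~~
~~+~~
k=7  ~+++~
++~~+
~+~+~
++~~~
~+++~
k=8  ~~~~~
~~~~+
~~~~~
+~~++
~~~++
k=9  ~~~++
~~~~~
+~~+~
+~~+~
+~~+~
k=10  ~~~++
~~~+~
~~~~~
++++~
+~++~
k=11  ~~~~~
~~~++
~+~++
+~~+~
+~~~~
k=12  ~~~~+
+~+++
~~~~~
++++~
~~~~+
k=13  ~~~~~
+~~++
~~~~~
+++++
~++~+
k=14  ~++~~
~~~~+
~~~~~
~~~~+
~~~~+
k=15  +~~+~
~~~~~
~~~~~
~~~~~
+~~+~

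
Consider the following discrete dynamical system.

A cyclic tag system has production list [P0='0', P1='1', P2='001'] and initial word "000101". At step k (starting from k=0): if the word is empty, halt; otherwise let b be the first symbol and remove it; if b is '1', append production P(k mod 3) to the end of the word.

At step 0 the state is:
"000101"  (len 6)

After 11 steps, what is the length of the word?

0

step 0: "000101"  (len 6)
step 1: "00101"  (len 5)
step 2: "0101"  (len 4)
step 3: "101"  (len 3)
step 4: "010"  (len 3)
step 5: "10"  (len 2)
step 6: "0001"  (len 4)
step 7: "001"  (len 3)
step 8: "01"  (len 2)
step 9: "1"  (len 1)
step 10: "0"  (len 1)
step 11: (halted — word empty)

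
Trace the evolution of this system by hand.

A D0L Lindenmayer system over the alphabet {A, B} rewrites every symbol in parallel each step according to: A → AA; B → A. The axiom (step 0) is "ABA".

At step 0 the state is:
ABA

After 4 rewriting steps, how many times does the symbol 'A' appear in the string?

40

gen 0: ABA
gen 1: AAAAA
gen 2: AAAAAAAAAA
gen 3: AAAAAAAAAAAAAAAAAAAA
gen 4: AAAAAAAAAAAAAAAAAAAAAAAAAAAAAAAAAAAAAAAA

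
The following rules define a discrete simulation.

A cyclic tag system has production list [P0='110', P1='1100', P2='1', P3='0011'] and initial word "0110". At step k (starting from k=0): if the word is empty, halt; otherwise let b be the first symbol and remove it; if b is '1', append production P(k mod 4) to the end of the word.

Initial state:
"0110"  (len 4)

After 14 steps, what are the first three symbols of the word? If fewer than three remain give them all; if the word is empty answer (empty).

t=0: "0110"  (len 4)
t=1: "110"  (len 3)
t=2: "101100"  (len 6)
t=3: "011001"  (len 6)
t=4: "11001"  (len 5)
t=5: "1001110"  (len 7)
t=6: "0011101100"  (len 10)
t=7: "011101100"  (len 9)
t=8: "11101100"  (len 8)
t=9: "1101100110"  (len 10)
t=10: "1011001101100"  (len 13)
t=11: "0110011011001"  (len 13)
t=12: "110011011001"  (len 12)
t=13: "10011011001110"  (len 14)
t=14: "00110110011101100"  (len 17)

001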